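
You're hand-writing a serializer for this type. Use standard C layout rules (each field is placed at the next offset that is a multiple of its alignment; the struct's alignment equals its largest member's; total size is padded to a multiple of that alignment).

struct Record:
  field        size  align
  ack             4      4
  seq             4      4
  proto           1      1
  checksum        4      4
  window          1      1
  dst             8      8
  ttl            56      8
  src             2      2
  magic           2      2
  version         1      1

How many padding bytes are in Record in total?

ack at 0 (size 4, align 4) → ends 4
seq at 4 (size 4, align 4) → ends 8
proto at 8 (size 1, align 1) → ends 9
pad 3 to align 4 for checksum
checksum at 12 (size 4, align 4) → ends 16
window at 16 (size 1, align 1) → ends 17
pad 7 to align 8 for dst
dst at 24 (size 8, align 8) → ends 32
ttl at 32 (size 56, align 8) → ends 88
src at 88 (size 2, align 2) → ends 90
magic at 90 (size 2, align 2) → ends 92
version at 92 (size 1, align 1) → ends 93
tail pad 3 to reach multiple of 8
total 96 bytes, alignment 8
data bytes 83, size 96 → padding 13

13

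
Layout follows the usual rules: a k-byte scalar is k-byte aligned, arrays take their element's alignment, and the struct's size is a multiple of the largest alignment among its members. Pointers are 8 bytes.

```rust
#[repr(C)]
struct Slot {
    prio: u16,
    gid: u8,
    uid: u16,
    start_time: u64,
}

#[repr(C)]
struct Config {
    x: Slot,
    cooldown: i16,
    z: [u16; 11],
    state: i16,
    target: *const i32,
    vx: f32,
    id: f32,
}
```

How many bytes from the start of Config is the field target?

48

Slot: @0: prio [2B, align 2] → 2; @2: gid [1B, align 1] → 3; +1 pad (align 2); @4: uid [2B, align 2] → 6; +2 pad (align 8); @8: start_time [8B, align 8] → 16; size 16, align 8
@0: x [16B, align 8] → 16
@16: cooldown [2B, align 2] → 18
@18: z [22B, align 2] → 40
@40: state [2B, align 2] → 42
+6 pad (align 8)
@48: target [8B, align 8] → 56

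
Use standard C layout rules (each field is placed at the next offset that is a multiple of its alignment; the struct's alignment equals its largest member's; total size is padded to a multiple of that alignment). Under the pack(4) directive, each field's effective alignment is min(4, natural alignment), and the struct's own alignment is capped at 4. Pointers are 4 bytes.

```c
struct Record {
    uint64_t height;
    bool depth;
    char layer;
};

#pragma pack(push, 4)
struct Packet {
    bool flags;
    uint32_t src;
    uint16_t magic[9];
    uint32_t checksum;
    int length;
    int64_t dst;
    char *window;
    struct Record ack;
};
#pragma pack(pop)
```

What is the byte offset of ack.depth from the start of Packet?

Record: height at 0 (size 8, align 8) → ends 8; depth at 8 (size 1, align 1) → ends 9; layer at 9 (size 1, align 1) → ends 10; tail pad 6 to reach multiple of 8; total 16 bytes, alignment 8
flags at 0 (size 1, align 1) → ends 1
pad 3 to align 4 for src
src at 4 (size 4, align 4) → ends 8
magic at 8 (size 18, align 2) → ends 26
pad 2 to align 4 for checksum
checksum at 28 (size 4, align 4) → ends 32
length at 32 (size 4, align 4) → ends 36
dst at 36 (size 8, align 4) → ends 44
window at 44 (size 4, align 4) → ends 48
ack at 48 (size 16, align 4) → ends 64
within Record: depth at 8
48 + 8 = 56

56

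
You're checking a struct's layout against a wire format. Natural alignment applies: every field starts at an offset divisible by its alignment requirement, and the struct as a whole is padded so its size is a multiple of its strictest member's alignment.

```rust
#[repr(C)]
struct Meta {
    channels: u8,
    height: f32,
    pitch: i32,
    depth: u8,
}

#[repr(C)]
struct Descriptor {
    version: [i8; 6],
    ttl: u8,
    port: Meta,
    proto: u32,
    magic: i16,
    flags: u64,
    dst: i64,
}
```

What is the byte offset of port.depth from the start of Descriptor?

Meta: 0..1  channels  (1B, 1-aligned); 1..4  -- padding (3B); 4..8  height  (4B, 4-aligned); 8..12  pitch  (4B, 4-aligned); 12..13  depth  (1B, 1-aligned); 13..16  -- tail padding (3B); sizeof = 16, alignof = 4
0..6  version  (6B, 1-aligned)
6..7  ttl  (1B, 1-aligned)
7..8  -- padding (1B)
8..24  port  (16B, 4-aligned)
within Meta: depth at 12
8 + 12 = 20

20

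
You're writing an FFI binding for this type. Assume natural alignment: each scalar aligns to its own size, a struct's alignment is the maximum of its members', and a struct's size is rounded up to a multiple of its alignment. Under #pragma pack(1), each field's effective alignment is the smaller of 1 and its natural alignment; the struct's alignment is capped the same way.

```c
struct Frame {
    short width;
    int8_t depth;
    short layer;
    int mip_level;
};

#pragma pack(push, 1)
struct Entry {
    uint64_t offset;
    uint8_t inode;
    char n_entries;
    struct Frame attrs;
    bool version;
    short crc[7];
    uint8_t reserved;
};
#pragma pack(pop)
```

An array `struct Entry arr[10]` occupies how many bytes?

Frame: @0: width [2B, align 2] → 2; @2: depth [1B, align 1] → 3; +1 pad (align 2); @4: layer [2B, align 2] → 6; +2 pad (align 4); @8: mip_level [4B, align 4] → 12; size 12, align 4
@0: offset [8B, align 1] → 8
@8: inode [1B, align 1] → 9
@9: n_entries [1B, align 1] → 10
@10: attrs [12B, align 1] → 22
@22: version [1B, align 1] → 23
@23: crc [14B, align 1] → 37
@37: reserved [1B, align 1] → 38
size 38, align 1
array of 10: 10 × 38 = 380

380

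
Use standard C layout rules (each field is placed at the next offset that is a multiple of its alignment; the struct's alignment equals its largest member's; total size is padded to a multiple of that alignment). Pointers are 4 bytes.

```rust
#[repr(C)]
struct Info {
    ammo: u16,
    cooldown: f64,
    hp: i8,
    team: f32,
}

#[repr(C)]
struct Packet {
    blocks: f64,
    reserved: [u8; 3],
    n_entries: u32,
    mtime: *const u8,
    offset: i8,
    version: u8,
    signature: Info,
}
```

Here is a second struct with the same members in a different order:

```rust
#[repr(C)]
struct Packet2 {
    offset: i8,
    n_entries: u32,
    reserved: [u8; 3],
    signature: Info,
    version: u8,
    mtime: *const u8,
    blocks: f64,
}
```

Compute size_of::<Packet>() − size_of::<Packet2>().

Info: 0..2  ammo  (2B, 2-aligned); 2..8  -- padding (6B); 8..16  cooldown  (8B, 8-aligned); 16..17  hp  (1B, 1-aligned); 17..20  -- padding (3B); 20..24  team  (4B, 4-aligned); sizeof = 24, alignof = 8
0..8  blocks  (8B, 8-aligned)
8..11  reserved  (3B, 1-aligned)
11..12  -- padding (1B)
12..16  n_entries  (4B, 4-aligned)
16..20  mtime  (4B, 4-aligned)
20..21  offset  (1B, 1-aligned)
21..22  version  (1B, 1-aligned)
22..24  -- padding (2B)
24..48  signature  (24B, 8-aligned)
sizeof = 48, alignof = 8
— Packet2 —
0..1  offset  (1B, 1-aligned)
1..4  -- padding (3B)
4..8  n_entries  (4B, 4-aligned)
8..11  reserved  (3B, 1-aligned)
11..16  -- padding (5B)
16..40  signature  (24B, 8-aligned)
40..41  version  (1B, 1-aligned)
41..44  -- padding (3B)
44..48  mtime  (4B, 4-aligned)
48..56  blocks  (8B, 8-aligned)
sizeof = 56, alignof = 8
48 − 56 = -8

-8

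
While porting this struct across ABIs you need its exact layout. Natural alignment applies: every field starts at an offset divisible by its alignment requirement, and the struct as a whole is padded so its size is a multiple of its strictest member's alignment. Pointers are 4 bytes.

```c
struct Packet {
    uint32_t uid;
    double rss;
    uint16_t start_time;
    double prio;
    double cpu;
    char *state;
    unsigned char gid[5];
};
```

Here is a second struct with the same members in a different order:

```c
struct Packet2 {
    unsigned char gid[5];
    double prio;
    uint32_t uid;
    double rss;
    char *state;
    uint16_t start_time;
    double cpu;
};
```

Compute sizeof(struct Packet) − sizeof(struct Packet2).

@0: uid [4B, align 4] → 4
+4 pad (align 8)
@8: rss [8B, align 8] → 16
@16: start_time [2B, align 2] → 18
+6 pad (align 8)
@24: prio [8B, align 8] → 32
@32: cpu [8B, align 8] → 40
@40: state [4B, align 4] → 44
@44: gid [5B, align 1] → 49
+7 tail pad (align 8)
size 56, align 8
— Packet2 —
@0: gid [5B, align 1] → 5
+3 pad (align 8)
@8: prio [8B, align 8] → 16
@16: uid [4B, align 4] → 20
+4 pad (align 8)
@24: rss [8B, align 8] → 32
@32: state [4B, align 4] → 36
@36: start_time [2B, align 2] → 38
+2 pad (align 8)
@40: cpu [8B, align 8] → 48
size 48, align 8
56 − 48 = 8

8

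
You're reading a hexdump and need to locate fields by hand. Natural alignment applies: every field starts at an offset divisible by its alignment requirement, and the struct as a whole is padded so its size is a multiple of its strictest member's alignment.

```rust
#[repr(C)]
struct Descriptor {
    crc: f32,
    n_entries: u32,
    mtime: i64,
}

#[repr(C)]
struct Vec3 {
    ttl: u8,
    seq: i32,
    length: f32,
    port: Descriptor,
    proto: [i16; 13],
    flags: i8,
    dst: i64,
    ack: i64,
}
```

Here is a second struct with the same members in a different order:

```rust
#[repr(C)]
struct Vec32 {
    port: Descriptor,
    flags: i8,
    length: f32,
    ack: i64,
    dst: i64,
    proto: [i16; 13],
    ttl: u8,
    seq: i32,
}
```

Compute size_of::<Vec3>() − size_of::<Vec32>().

Descriptor: crc at 0 (size 4, align 4) → ends 4; n_entries at 4 (size 4, align 4) → ends 8; mtime at 8 (size 8, align 8) → ends 16; total 16 bytes, alignment 8
ttl at 0 (size 1, align 1) → ends 1
pad 3 to align 4 for seq
seq at 4 (size 4, align 4) → ends 8
length at 8 (size 4, align 4) → ends 12
pad 4 to align 8 for port
port at 16 (size 16, align 8) → ends 32
proto at 32 (size 26, align 2) → ends 58
flags at 58 (size 1, align 1) → ends 59
pad 5 to align 8 for dst
dst at 64 (size 8, align 8) → ends 72
ack at 72 (size 8, align 8) → ends 80
total 80 bytes, alignment 8
— Vec32 —
port at 0 (size 16, align 8) → ends 16
flags at 16 (size 1, align 1) → ends 17
pad 3 to align 4 for length
length at 20 (size 4, align 4) → ends 24
ack at 24 (size 8, align 8) → ends 32
dst at 32 (size 8, align 8) → ends 40
proto at 40 (size 26, align 2) → ends 66
ttl at 66 (size 1, align 1) → ends 67
pad 1 to align 4 for seq
seq at 68 (size 4, align 4) → ends 72
total 72 bytes, alignment 8
80 − 72 = 8

8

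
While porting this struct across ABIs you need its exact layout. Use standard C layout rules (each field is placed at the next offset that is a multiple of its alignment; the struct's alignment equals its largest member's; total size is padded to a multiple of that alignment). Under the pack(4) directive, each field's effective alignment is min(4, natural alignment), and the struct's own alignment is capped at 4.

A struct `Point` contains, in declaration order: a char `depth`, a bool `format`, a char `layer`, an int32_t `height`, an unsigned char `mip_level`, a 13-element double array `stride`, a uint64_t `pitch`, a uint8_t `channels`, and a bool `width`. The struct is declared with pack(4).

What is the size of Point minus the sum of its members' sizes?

6

depth at 0 (size 1, align 1) → ends 1
format at 1 (size 1, align 1) → ends 2
layer at 2 (size 1, align 1) → ends 3
pad 1 to align 4 for height
height at 4 (size 4, align 4) → ends 8
mip_level at 8 (size 1, align 1) → ends 9
pad 3 to align 4 for stride
stride at 12 (size 104, align 4) → ends 116
pitch at 116 (size 8, align 4) → ends 124
channels at 124 (size 1, align 1) → ends 125
width at 125 (size 1, align 1) → ends 126
tail pad 2 to reach multiple of 4
total 128 bytes, alignment 4
data bytes 122, size 128 → padding 6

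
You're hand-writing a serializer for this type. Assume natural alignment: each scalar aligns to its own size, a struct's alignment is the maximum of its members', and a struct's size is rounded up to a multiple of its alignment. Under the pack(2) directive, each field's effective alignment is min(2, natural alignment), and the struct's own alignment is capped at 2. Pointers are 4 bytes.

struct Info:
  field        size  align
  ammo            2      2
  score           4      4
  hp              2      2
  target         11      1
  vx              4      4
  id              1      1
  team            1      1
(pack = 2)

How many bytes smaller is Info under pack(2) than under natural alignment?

natural layout:
  @0: ammo [2B, align 2] → 2
  +2 pad (align 4)
  @4: score [4B, align 4] → 8
  @8: hp [2B, align 2] → 10
  @10: target [11B, align 1] → 21
  +3 pad (align 4)
  @24: vx [4B, align 4] → 28
  @28: id [1B, align 1] → 29
  @29: team [1B, align 1] → 30
  +2 tail pad (align 4)
  size 32, align 4
packed(2) layout:
  @0: ammo [2B, align 2] → 2
  @2: score [4B, align 2] → 6
  @6: hp [2B, align 2] → 8
  @8: target [11B, align 1] → 19
  +1 pad (align 2)
  @20: vx [4B, align 2] → 24
  @24: id [1B, align 1] → 25
  @25: team [1B, align 1] → 26
  size 26, align 2
32 − 26 = 6

6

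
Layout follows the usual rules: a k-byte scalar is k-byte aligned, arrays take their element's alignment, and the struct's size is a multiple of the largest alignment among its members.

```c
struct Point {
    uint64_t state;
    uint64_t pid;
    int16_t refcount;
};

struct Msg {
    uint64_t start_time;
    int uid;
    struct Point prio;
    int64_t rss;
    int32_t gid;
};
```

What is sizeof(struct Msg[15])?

840

Point: @0: state [8B, align 8] → 8; @8: pid [8B, align 8] → 16; @16: refcount [2B, align 2] → 18; +6 tail pad (align 8); size 24, align 8
@0: start_time [8B, align 8] → 8
@8: uid [4B, align 4] → 12
+4 pad (align 8)
@16: prio [24B, align 8] → 40
@40: rss [8B, align 8] → 48
@48: gid [4B, align 4] → 52
+4 tail pad (align 8)
size 56, align 8
array of 15: 15 × 56 = 840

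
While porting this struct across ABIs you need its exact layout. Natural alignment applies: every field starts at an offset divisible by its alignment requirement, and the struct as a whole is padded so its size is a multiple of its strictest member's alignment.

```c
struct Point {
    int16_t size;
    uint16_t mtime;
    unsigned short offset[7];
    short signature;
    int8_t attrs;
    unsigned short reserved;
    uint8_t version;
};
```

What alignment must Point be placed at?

member alignments: size=2, mtime=2, offset=2, signature=2, attrs=1, reserved=2, version=1
max = 2

2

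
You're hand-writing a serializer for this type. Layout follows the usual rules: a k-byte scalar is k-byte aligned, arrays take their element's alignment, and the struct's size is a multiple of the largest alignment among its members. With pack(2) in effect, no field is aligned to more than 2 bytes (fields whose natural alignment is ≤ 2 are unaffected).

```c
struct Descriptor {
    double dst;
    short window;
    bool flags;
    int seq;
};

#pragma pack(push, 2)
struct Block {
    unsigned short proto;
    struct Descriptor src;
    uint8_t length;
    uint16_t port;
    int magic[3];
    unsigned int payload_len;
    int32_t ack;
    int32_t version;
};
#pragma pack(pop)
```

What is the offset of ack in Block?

38

Descriptor: 0..8  dst  (8B, 8-aligned); 8..10  window  (2B, 2-aligned); 10..11  flags  (1B, 1-aligned); 11..12  -- padding (1B); 12..16  seq  (4B, 4-aligned); sizeof = 16, alignof = 8
0..2  proto  (2B, 2-aligned)
2..18  src  (16B, 2-aligned)
18..19  length  (1B, 1-aligned)
19..20  -- padding (1B)
20..22  port  (2B, 2-aligned)
22..34  magic  (12B, 2-aligned)
34..38  payload_len  (4B, 2-aligned)
38..42  ack  (4B, 2-aligned)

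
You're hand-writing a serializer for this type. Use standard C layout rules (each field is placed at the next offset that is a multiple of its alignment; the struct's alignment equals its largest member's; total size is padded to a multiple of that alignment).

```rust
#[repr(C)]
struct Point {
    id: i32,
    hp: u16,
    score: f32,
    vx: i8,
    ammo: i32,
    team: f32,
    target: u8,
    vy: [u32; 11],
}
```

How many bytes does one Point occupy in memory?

id at 0 (size 4, align 4) → ends 4
hp at 4 (size 2, align 2) → ends 6
pad 2 to align 4 for score
score at 8 (size 4, align 4) → ends 12
vx at 12 (size 1, align 1) → ends 13
pad 3 to align 4 for ammo
ammo at 16 (size 4, align 4) → ends 20
team at 20 (size 4, align 4) → ends 24
target at 24 (size 1, align 1) → ends 25
pad 3 to align 4 for vy
vy at 28 (size 44, align 4) → ends 72
total 72 bytes, alignment 4

72 bytes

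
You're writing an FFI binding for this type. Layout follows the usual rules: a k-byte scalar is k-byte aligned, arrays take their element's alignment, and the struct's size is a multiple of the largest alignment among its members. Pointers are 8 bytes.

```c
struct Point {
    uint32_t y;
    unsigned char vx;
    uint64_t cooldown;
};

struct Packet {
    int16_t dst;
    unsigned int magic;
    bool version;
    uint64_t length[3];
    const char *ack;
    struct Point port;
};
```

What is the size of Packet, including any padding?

64

Point: 0..4  y  (4B, 4-aligned); 4..5  vx  (1B, 1-aligned); 5..8  -- padding (3B); 8..16  cooldown  (8B, 8-aligned); sizeof = 16, alignof = 8
0..2  dst  (2B, 2-aligned)
2..4  -- padding (2B)
4..8  magic  (4B, 4-aligned)
8..9  version  (1B, 1-aligned)
9..16  -- padding (7B)
16..40  length  (24B, 8-aligned)
40..48  ack  (8B, 8-aligned)
48..64  port  (16B, 8-aligned)
sizeof = 64, alignof = 8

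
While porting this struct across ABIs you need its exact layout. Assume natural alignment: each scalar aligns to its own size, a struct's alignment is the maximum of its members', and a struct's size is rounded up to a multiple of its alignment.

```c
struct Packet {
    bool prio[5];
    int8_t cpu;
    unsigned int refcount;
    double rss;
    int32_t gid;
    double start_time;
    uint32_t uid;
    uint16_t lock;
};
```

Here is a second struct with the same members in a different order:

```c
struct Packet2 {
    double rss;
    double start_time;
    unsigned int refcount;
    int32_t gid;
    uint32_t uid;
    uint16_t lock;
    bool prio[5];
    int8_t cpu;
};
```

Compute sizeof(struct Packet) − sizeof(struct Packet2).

8

0..5  prio  (5B, 1-aligned)
5..6  cpu  (1B, 1-aligned)
6..8  -- padding (2B)
8..12  refcount  (4B, 4-aligned)
12..16  -- padding (4B)
16..24  rss  (8B, 8-aligned)
24..28  gid  (4B, 4-aligned)
28..32  -- padding (4B)
32..40  start_time  (8B, 8-aligned)
40..44  uid  (4B, 4-aligned)
44..46  lock  (2B, 2-aligned)
46..48  -- tail padding (2B)
sizeof = 48, alignof = 8
— Packet2 —
0..8  rss  (8B, 8-aligned)
8..16  start_time  (8B, 8-aligned)
16..20  refcount  (4B, 4-aligned)
20..24  gid  (4B, 4-aligned)
24..28  uid  (4B, 4-aligned)
28..30  lock  (2B, 2-aligned)
30..35  prio  (5B, 1-aligned)
35..36  cpu  (1B, 1-aligned)
36..40  -- tail padding (4B)
sizeof = 40, alignof = 8
48 − 40 = 8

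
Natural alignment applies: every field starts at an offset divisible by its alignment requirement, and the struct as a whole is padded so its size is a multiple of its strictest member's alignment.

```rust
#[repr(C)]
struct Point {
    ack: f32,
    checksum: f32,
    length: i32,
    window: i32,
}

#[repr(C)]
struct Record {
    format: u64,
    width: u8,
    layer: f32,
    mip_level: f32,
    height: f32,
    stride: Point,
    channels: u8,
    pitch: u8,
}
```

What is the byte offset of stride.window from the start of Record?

Point: ack at 0 (size 4, align 4) → ends 4; checksum at 4 (size 4, align 4) → ends 8; length at 8 (size 4, align 4) → ends 12; window at 12 (size 4, align 4) → ends 16; total 16 bytes, alignment 4
format at 0 (size 8, align 8) → ends 8
width at 8 (size 1, align 1) → ends 9
pad 3 to align 4 for layer
layer at 12 (size 4, align 4) → ends 16
mip_level at 16 (size 4, align 4) → ends 20
height at 20 (size 4, align 4) → ends 24
stride at 24 (size 16, align 4) → ends 40
within Point: window at 12
24 + 12 = 36

36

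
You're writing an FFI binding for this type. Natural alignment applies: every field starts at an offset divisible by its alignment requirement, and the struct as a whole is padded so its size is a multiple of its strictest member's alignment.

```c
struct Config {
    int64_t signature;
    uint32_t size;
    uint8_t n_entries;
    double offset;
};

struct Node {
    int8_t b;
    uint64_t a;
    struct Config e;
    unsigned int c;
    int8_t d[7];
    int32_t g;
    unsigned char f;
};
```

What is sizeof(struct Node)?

Config: @0: signature [8B, align 8] → 8; @8: size [4B, align 4] → 12; @12: n_entries [1B, align 1] → 13; +3 pad (align 8); @16: offset [8B, align 8] → 24; size 24, align 8
@0: b [1B, align 1] → 1
+7 pad (align 8)
@8: a [8B, align 8] → 16
@16: e [24B, align 8] → 40
@40: c [4B, align 4] → 44
@44: d [7B, align 1] → 51
+1 pad (align 4)
@52: g [4B, align 4] → 56
@56: f [1B, align 1] → 57
+7 tail pad (align 8)
size 64, align 8

64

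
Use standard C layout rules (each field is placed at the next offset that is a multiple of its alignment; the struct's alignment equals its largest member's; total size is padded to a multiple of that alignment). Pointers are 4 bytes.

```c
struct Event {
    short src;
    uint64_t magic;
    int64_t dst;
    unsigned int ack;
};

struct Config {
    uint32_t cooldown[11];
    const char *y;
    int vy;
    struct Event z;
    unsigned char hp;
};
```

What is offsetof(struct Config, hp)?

Event: src at 0 (size 2, align 2) → ends 2; pad 6 to align 8 for magic; magic at 8 (size 8, align 8) → ends 16; dst at 16 (size 8, align 8) → ends 24; ack at 24 (size 4, align 4) → ends 28; tail pad 4 to reach multiple of 8; total 32 bytes, alignment 8
cooldown at 0 (size 44, align 4) → ends 44
y at 44 (size 4, align 4) → ends 48
vy at 48 (size 4, align 4) → ends 52
pad 4 to align 8 for z
z at 56 (size 32, align 8) → ends 88
hp at 88 (size 1, align 1) → ends 89

88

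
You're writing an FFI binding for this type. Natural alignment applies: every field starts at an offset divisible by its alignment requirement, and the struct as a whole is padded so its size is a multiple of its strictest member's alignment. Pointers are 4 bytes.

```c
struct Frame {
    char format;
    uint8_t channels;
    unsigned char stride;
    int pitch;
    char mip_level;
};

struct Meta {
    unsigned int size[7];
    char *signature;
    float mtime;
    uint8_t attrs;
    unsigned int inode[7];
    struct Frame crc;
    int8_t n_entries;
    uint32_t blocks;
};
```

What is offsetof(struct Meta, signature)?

Frame: @0: format [1B, align 1] → 1; @1: channels [1B, align 1] → 2; @2: stride [1B, align 1] → 3; +1 pad (align 4); @4: pitch [4B, align 4] → 8; @8: mip_level [1B, align 1] → 9; +3 tail pad (align 4); size 12, align 4
@0: size [28B, align 4] → 28
@28: signature [4B, align 4] → 32

28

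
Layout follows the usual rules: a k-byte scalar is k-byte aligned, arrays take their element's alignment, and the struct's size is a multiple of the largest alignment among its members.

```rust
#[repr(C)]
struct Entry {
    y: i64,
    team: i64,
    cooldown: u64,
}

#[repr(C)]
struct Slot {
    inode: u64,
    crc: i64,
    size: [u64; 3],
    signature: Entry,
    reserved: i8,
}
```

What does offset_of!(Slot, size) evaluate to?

16

Entry: y at 0 (size 8, align 8) → ends 8; team at 8 (size 8, align 8) → ends 16; cooldown at 16 (size 8, align 8) → ends 24; total 24 bytes, alignment 8
inode at 0 (size 8, align 8) → ends 8
crc at 8 (size 8, align 8) → ends 16
size at 16 (size 24, align 8) → ends 40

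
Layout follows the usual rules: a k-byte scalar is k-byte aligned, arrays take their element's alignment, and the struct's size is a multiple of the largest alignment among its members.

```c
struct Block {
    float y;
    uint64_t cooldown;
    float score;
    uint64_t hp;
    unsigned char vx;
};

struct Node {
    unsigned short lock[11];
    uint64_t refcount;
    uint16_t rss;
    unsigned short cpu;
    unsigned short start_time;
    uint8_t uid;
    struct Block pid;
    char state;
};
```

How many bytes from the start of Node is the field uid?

Block: y at 0 (size 4, align 4) → ends 4; pad 4 to align 8 for cooldown; cooldown at 8 (size 8, align 8) → ends 16; score at 16 (size 4, align 4) → ends 20; pad 4 to align 8 for hp; hp at 24 (size 8, align 8) → ends 32; vx at 32 (size 1, align 1) → ends 33; tail pad 7 to reach multiple of 8; total 40 bytes, alignment 8
lock at 0 (size 22, align 2) → ends 22
pad 2 to align 8 for refcount
refcount at 24 (size 8, align 8) → ends 32
rss at 32 (size 2, align 2) → ends 34
cpu at 34 (size 2, align 2) → ends 36
start_time at 36 (size 2, align 2) → ends 38
uid at 38 (size 1, align 1) → ends 39

38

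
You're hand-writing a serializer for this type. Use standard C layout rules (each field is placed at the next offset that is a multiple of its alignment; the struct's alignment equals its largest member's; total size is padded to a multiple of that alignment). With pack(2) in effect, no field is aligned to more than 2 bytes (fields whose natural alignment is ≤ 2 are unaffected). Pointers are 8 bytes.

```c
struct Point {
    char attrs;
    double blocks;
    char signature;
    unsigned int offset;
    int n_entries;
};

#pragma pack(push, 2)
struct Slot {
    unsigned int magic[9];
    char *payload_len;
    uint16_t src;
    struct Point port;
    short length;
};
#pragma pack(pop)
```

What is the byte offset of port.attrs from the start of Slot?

Point: @0: attrs [1B, align 1] → 1; +7 pad (align 8); @8: blocks [8B, align 8] → 16; @16: signature [1B, align 1] → 17; +3 pad (align 4); @20: offset [4B, align 4] → 24; @24: n_entries [4B, align 4] → 28; +4 tail pad (align 8); size 32, align 8
@0: magic [36B, align 2] → 36
@36: payload_len [8B, align 2] → 44
@44: src [2B, align 2] → 46
@46: port [32B, align 2] → 78
within Point: attrs at 0
46 + 0 = 46

46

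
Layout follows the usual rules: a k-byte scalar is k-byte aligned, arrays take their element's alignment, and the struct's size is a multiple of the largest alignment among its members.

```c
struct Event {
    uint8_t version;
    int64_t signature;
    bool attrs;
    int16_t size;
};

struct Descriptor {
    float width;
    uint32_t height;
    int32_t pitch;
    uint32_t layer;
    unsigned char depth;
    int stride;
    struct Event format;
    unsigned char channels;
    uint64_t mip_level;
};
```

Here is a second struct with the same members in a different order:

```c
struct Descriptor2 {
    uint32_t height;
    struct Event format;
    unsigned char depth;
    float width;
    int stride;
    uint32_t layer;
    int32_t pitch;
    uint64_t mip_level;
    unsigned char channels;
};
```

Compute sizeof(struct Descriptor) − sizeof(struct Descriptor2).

-8

Event: @0: version [1B, align 1] → 1; +7 pad (align 8); @8: signature [8B, align 8] → 16; @16: attrs [1B, align 1] → 17; +1 pad (align 2); @18: size [2B, align 2] → 20; +4 tail pad (align 8); size 24, align 8
@0: width [4B, align 4] → 4
@4: height [4B, align 4] → 8
@8: pitch [4B, align 4] → 12
@12: layer [4B, align 4] → 16
@16: depth [1B, align 1] → 17
+3 pad (align 4)
@20: stride [4B, align 4] → 24
@24: format [24B, align 8] → 48
@48: channels [1B, align 1] → 49
+7 pad (align 8)
@56: mip_level [8B, align 8] → 64
size 64, align 8
— Descriptor2 —
@0: height [4B, align 4] → 4
+4 pad (align 8)
@8: format [24B, align 8] → 32
@32: depth [1B, align 1] → 33
+3 pad (align 4)
@36: width [4B, align 4] → 40
@40: stride [4B, align 4] → 44
@44: layer [4B, align 4] → 48
@48: pitch [4B, align 4] → 52
+4 pad (align 8)
@56: mip_level [8B, align 8] → 64
@64: channels [1B, align 1] → 65
+7 tail pad (align 8)
size 72, align 8
64 − 72 = -8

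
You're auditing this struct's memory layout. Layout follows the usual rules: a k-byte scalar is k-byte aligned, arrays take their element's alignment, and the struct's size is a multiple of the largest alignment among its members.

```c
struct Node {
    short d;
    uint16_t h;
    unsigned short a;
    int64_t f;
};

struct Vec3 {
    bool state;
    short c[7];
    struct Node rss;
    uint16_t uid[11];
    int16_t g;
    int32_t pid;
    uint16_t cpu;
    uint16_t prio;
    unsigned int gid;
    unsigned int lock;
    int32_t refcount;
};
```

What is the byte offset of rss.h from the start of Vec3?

Node: @0: d [2B, align 2] → 2; @2: h [2B, align 2] → 4; @4: a [2B, align 2] → 6; +2 pad (align 8); @8: f [8B, align 8] → 16; size 16, align 8
@0: state [1B, align 1] → 1
+1 pad (align 2)
@2: c [14B, align 2] → 16
@16: rss [16B, align 8] → 32
within Node: h at 2
16 + 2 = 18

18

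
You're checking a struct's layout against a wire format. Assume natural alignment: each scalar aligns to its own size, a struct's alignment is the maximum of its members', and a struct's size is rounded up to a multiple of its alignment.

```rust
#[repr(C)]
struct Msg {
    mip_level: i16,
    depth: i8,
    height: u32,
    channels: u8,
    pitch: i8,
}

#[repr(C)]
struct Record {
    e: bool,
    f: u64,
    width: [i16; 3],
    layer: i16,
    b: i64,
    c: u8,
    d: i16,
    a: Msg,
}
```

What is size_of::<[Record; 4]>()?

Msg: 0..2  mip_level  (2B, 2-aligned); 2..3  depth  (1B, 1-aligned); 3..4  -- padding (1B); 4..8  height  (4B, 4-aligned); 8..9  channels  (1B, 1-aligned); 9..10  pitch  (1B, 1-aligned); 10..12  -- tail padding (2B); sizeof = 12, alignof = 4
0..1  e  (1B, 1-aligned)
1..8  -- padding (7B)
8..16  f  (8B, 8-aligned)
16..22  width  (6B, 2-aligned)
22..24  layer  (2B, 2-aligned)
24..32  b  (8B, 8-aligned)
32..33  c  (1B, 1-aligned)
33..34  -- padding (1B)
34..36  d  (2B, 2-aligned)
36..48  a  (12B, 4-aligned)
sizeof = 48, alignof = 8
array of 4: 4 × 48 = 192

192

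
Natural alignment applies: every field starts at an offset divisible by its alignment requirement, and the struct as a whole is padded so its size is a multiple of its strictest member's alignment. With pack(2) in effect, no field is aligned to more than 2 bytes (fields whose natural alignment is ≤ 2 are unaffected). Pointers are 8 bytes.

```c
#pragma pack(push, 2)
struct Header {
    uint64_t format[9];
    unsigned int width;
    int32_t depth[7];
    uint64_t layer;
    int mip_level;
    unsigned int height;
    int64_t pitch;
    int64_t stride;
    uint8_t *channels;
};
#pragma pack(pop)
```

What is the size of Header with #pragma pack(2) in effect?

144

format at 0 (size 72, align 2) → ends 72
width at 72 (size 4, align 2) → ends 76
depth at 76 (size 28, align 2) → ends 104
layer at 104 (size 8, align 2) → ends 112
mip_level at 112 (size 4, align 2) → ends 116
height at 116 (size 4, align 2) → ends 120
pitch at 120 (size 8, align 2) → ends 128
stride at 128 (size 8, align 2) → ends 136
channels at 136 (size 8, align 2) → ends 144
total 144 bytes, alignment 2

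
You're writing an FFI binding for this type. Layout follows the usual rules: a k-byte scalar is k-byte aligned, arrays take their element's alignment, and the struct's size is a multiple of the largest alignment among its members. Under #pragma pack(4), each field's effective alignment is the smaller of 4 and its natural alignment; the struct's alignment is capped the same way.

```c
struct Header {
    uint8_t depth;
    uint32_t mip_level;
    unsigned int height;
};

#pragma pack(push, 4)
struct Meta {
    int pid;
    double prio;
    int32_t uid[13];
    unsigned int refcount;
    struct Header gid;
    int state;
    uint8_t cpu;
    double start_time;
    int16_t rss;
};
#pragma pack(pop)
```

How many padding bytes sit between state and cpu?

0

Header: 0..1  depth  (1B, 1-aligned); 1..4  -- padding (3B); 4..8  mip_level  (4B, 4-aligned); 8..12  height  (4B, 4-aligned); sizeof = 12, alignof = 4
0..4  pid  (4B, 4-aligned)
4..12  prio  (8B, 4-aligned)
12..64  uid  (52B, 4-aligned)
64..68  refcount  (4B, 4-aligned)
68..80  gid  (12B, 4-aligned)
80..84  state  (4B, 4-aligned)
84..85  cpu  (1B, 1-aligned)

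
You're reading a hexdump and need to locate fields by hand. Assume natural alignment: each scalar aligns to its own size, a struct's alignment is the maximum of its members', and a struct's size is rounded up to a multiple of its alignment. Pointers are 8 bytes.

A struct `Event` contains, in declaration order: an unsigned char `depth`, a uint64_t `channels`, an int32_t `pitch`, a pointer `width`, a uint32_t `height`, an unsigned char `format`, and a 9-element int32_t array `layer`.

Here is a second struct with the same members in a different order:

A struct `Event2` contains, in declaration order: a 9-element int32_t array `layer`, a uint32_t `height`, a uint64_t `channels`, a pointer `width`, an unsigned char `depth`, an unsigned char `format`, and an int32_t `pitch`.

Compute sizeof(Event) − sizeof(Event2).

depth at 0 (size 1, align 1) → ends 1
pad 7 to align 8 for channels
channels at 8 (size 8, align 8) → ends 16
pitch at 16 (size 4, align 4) → ends 20
pad 4 to align 8 for width
width at 24 (size 8, align 8) → ends 32
height at 32 (size 4, align 4) → ends 36
format at 36 (size 1, align 1) → ends 37
pad 3 to align 4 for layer
layer at 40 (size 36, align 4) → ends 76
tail pad 4 to reach multiple of 8
total 80 bytes, alignment 8
— Event2 —
layer at 0 (size 36, align 4) → ends 36
height at 36 (size 4, align 4) → ends 40
channels at 40 (size 8, align 8) → ends 48
width at 48 (size 8, align 8) → ends 56
depth at 56 (size 1, align 1) → ends 57
format at 57 (size 1, align 1) → ends 58
pad 2 to align 4 for pitch
pitch at 60 (size 4, align 4) → ends 64
total 64 bytes, alignment 8
80 − 64 = 16

16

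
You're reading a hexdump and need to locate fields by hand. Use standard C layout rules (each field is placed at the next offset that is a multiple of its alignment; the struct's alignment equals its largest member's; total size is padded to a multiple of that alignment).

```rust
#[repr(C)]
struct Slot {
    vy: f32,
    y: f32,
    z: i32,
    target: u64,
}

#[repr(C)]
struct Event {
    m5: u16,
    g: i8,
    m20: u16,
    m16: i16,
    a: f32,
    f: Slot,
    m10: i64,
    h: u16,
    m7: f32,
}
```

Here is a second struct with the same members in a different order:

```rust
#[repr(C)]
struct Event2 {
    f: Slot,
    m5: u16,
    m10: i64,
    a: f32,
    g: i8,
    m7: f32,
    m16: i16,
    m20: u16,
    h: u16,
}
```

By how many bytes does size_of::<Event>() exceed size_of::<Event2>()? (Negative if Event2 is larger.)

Slot: @0: vy [4B, align 4] → 4; @4: y [4B, align 4] → 8; @8: z [4B, align 4] → 12; +4 pad (align 8); @16: target [8B, align 8] → 24; size 24, align 8
@0: m5 [2B, align 2] → 2
@2: g [1B, align 1] → 3
+1 pad (align 2)
@4: m20 [2B, align 2] → 6
@6: m16 [2B, align 2] → 8
@8: a [4B, align 4] → 12
+4 pad (align 8)
@16: f [24B, align 8] → 40
@40: m10 [8B, align 8] → 48
@48: h [2B, align 2] → 50
+2 pad (align 4)
@52: m7 [4B, align 4] → 56
size 56, align 8
— Event2 —
@0: f [24B, align 8] → 24
@24: m5 [2B, align 2] → 26
+6 pad (align 8)
@32: m10 [8B, align 8] → 40
@40: a [4B, align 4] → 44
@44: g [1B, align 1] → 45
+3 pad (align 4)
@48: m7 [4B, align 4] → 52
@52: m16 [2B, align 2] → 54
@54: m20 [2B, align 2] → 56
@56: h [2B, align 2] → 58
+6 tail pad (align 8)
size 64, align 8
56 − 64 = -8

-8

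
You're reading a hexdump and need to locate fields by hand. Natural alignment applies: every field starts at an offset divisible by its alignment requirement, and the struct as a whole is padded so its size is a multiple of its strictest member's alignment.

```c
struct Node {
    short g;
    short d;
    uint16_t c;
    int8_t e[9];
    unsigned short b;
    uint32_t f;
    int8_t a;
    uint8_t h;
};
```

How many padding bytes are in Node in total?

5

@0: g [2B, align 2] → 2
@2: d [2B, align 2] → 4
@4: c [2B, align 2] → 6
@6: e [9B, align 1] → 15
+1 pad (align 2)
@16: b [2B, align 2] → 18
+2 pad (align 4)
@20: f [4B, align 4] → 24
@24: a [1B, align 1] → 25
@25: h [1B, align 1] → 26
+2 tail pad (align 4)
size 28, align 4
data bytes 23, size 28 → padding 5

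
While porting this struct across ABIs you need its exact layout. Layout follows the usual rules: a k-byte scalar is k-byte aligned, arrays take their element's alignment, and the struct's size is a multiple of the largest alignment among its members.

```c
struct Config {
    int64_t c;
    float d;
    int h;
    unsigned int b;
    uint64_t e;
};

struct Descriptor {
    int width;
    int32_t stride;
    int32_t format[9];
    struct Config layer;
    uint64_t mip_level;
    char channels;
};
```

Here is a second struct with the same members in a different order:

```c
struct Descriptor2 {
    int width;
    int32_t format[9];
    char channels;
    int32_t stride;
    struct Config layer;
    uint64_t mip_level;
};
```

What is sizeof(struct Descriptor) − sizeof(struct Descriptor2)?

Config: 0..8  c  (8B, 8-aligned); 8..12  d  (4B, 4-aligned); 12..16  h  (4B, 4-aligned); 16..20  b  (4B, 4-aligned); 20..24  -- padding (4B); 24..32  e  (8B, 8-aligned); sizeof = 32, alignof = 8
0..4  width  (4B, 4-aligned)
4..8  stride  (4B, 4-aligned)
8..44  format  (36B, 4-aligned)
44..48  -- padding (4B)
48..80  layer  (32B, 8-aligned)
80..88  mip_level  (8B, 8-aligned)
88..89  channels  (1B, 1-aligned)
89..96  -- tail padding (7B)
sizeof = 96, alignof = 8
— Descriptor2 —
0..4  width  (4B, 4-aligned)
4..40  format  (36B, 4-aligned)
40..41  channels  (1B, 1-aligned)
41..44  -- padding (3B)
44..48  stride  (4B, 4-aligned)
48..80  layer  (32B, 8-aligned)
80..88  mip_level  (8B, 8-aligned)
sizeof = 88, alignof = 8
96 − 88 = 8

8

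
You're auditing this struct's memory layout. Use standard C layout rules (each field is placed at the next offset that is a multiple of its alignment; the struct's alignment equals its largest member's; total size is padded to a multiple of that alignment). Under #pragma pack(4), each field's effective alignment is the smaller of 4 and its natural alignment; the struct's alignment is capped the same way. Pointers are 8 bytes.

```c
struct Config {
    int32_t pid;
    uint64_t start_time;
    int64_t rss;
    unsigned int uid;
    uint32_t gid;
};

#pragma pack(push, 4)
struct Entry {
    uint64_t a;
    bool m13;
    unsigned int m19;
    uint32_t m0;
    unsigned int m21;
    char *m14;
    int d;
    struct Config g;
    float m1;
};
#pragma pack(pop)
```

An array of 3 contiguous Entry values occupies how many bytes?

Config: 0..4  pid  (4B, 4-aligned); 4..8  -- padding (4B); 8..16  start_time  (8B, 8-aligned); 16..24  rss  (8B, 8-aligned); 24..28  uid  (4B, 4-aligned); 28..32  gid  (4B, 4-aligned); sizeof = 32, alignof = 8
0..8  a  (8B, 4-aligned)
8..9  m13  (1B, 1-aligned)
9..12  -- padding (3B)
12..16  m19  (4B, 4-aligned)
16..20  m0  (4B, 4-aligned)
20..24  m21  (4B, 4-aligned)
24..32  m14  (8B, 4-aligned)
32..36  d  (4B, 4-aligned)
36..68  g  (32B, 4-aligned)
68..72  m1  (4B, 4-aligned)
sizeof = 72, alignof = 4
array of 3: 3 × 72 = 216

216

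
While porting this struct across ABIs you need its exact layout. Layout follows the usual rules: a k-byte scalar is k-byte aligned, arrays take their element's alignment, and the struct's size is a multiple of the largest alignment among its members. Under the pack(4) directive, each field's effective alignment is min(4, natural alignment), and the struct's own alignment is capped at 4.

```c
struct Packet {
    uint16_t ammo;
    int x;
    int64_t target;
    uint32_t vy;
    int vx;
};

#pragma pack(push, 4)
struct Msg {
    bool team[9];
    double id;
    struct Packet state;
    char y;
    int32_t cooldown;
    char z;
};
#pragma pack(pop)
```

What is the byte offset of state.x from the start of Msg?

24

Packet: 0..2  ammo  (2B, 2-aligned); 2..4  -- padding (2B); 4..8  x  (4B, 4-aligned); 8..16  target  (8B, 8-aligned); 16..20  vy  (4B, 4-aligned); 20..24  vx  (4B, 4-aligned); sizeof = 24, alignof = 8
0..9  team  (9B, 1-aligned)
9..12  -- padding (3B)
12..20  id  (8B, 4-aligned)
20..44  state  (24B, 4-aligned)
within Packet: x at 4
20 + 4 = 24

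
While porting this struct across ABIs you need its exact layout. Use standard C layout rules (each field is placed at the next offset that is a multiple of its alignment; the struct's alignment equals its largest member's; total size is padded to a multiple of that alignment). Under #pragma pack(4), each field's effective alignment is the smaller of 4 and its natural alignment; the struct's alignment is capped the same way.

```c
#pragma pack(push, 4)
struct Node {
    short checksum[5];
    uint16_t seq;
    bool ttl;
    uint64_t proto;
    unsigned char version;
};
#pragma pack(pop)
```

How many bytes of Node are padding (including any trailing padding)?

@0: checksum [10B, align 2] → 10
@10: seq [2B, align 2] → 12
@12: ttl [1B, align 1] → 13
+3 pad (align 4)
@16: proto [8B, align 4] → 24
@24: version [1B, align 1] → 25
+3 tail pad (align 4)
size 28, align 4
data bytes 22, size 28 → padding 6

6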